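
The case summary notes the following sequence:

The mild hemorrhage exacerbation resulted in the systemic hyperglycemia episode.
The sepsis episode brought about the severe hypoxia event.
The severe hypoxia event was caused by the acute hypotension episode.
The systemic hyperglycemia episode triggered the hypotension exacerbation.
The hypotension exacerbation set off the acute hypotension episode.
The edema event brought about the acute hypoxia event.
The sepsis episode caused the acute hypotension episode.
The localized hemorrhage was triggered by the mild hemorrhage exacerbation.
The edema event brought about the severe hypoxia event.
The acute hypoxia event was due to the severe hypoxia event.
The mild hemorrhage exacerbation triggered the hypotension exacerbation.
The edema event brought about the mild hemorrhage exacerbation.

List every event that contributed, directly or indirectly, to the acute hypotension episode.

Immediate causes of the acute hypotension episode: the sepsis episode, the hypotension exacerbation.
Further upstream: the edema event, the mild hemorrhage exacerbation, the systemic hyperglycemia episode.

the edema event, the hypotension exacerbation, the mild hemorrhage exacerbation, the sepsis episode, the systemic hyperglycemia episode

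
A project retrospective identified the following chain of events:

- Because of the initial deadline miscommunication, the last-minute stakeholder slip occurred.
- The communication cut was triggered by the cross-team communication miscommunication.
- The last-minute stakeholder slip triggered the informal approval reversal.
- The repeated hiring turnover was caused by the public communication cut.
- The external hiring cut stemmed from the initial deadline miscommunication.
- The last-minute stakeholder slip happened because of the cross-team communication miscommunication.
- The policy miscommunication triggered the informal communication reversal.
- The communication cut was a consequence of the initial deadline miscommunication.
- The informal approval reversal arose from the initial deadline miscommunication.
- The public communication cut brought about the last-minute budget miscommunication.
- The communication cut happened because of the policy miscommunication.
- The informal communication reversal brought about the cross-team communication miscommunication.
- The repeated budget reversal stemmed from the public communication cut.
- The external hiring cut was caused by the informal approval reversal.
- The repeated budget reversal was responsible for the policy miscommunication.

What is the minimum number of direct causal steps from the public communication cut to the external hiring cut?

7

Shortest chain: the public communication cut → the repeated budget reversal → the policy miscommunication → the informal communication reversal → the cross-team communication miscommunication → the last-minute stakeholder slip → the informal approval reversal → the external hiring cut.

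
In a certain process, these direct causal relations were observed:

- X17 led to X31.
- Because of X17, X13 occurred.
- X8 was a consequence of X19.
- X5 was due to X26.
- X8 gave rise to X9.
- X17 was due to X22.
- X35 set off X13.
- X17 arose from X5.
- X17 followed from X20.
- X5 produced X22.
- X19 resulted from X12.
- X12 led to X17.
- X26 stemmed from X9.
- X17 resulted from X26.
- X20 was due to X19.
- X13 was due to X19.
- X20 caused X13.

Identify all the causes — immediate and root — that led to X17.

X12, X19, X20, X22, X26, X5, X8, X9

Immediate causes of X17: X12, X20, X26, X5, X22.
Further upstream: X19, X8, X9.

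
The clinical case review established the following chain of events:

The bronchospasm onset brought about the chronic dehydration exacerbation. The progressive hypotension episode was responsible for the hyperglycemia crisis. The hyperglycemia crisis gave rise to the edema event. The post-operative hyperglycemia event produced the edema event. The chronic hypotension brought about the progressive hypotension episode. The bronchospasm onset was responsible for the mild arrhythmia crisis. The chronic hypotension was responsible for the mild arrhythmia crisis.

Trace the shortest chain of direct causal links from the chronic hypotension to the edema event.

the chronic hypotension → the progressive hypotension episode → the hyperglycemia crisis → the edema event

the chronic hypotension → the progressive hypotension episode
the progressive hypotension episode → the hyperglycemia crisis
the hyperglycemia crisis → the edema event
Length: 3 steps.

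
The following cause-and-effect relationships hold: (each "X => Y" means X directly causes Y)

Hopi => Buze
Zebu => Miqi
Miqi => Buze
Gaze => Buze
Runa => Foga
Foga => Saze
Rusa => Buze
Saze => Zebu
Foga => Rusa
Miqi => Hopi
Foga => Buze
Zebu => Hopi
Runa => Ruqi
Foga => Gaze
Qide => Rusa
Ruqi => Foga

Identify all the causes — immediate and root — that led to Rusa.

Foga, Qide, Runa, Ruqi

Immediate causes of Rusa: Foga, Qide.
Further upstream: Runa, Ruqi.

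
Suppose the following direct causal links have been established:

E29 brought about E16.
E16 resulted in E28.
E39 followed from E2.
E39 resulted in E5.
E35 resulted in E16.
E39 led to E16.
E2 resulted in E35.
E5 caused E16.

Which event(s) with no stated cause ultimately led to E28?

E2, E29

Tracing upstream from E28: E28 ← E16 ← E39 ← E2.
A separate upstream branch: E28 ← E16 ← E29.
Each of those chain origins has no stated cause.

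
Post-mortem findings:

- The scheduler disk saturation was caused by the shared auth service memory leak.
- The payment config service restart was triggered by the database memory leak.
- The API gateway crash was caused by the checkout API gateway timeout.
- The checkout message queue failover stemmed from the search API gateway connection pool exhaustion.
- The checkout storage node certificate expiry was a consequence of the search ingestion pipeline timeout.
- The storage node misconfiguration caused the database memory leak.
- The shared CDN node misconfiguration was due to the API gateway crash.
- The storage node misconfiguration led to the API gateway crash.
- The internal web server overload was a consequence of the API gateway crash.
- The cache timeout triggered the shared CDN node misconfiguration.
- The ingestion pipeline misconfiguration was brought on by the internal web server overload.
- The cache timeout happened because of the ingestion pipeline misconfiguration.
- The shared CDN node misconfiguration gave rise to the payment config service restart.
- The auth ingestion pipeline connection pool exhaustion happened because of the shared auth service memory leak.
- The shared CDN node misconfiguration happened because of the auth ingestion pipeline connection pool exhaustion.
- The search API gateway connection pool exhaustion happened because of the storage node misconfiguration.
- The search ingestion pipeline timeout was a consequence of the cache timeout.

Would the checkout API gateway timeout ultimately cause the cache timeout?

Yes

There is a causal chain: the checkout API gateway timeout → the API gateway crash → the internal web server overload → the ingestion pipeline misconfiguration → the cache timeout.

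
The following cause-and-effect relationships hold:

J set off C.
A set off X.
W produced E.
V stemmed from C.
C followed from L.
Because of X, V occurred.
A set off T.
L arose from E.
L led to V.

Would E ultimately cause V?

There is a causal chain: E → L → V.

Yes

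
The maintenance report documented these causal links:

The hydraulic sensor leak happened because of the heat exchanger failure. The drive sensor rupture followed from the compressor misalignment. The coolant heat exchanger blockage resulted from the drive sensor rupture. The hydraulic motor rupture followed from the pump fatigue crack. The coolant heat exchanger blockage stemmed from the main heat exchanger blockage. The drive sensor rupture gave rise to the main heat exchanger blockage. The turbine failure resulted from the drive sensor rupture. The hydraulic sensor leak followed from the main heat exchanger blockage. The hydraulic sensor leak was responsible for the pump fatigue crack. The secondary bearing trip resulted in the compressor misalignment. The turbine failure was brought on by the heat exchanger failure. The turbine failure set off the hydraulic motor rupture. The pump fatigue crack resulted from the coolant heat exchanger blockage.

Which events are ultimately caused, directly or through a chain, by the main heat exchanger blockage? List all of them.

Direct effects: the hydraulic sensor leak, the coolant heat exchanger blockage.
2 steps out: the pump fatigue crack.
3 steps out: the hydraulic motor rupture.
Not reachable from it: the secondary bearing trip, the compressor misalignment, the drive sensor rupture, the heat exchanger failure, the turbine failure.

the coolant heat exchanger blockage, the hydraulic motor rupture, the hydraulic sensor leak, the pump fatigue crack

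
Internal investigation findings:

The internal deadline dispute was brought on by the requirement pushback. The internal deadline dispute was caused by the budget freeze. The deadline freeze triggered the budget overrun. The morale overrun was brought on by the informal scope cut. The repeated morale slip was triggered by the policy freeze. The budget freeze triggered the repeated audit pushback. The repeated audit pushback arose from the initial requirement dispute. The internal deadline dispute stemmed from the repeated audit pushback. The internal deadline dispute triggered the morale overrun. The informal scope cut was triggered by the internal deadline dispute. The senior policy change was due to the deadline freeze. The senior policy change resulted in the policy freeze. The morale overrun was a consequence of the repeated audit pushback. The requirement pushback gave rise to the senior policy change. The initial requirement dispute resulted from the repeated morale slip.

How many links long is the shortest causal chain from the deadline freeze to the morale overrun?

Shortest chain: the deadline freeze → the senior policy change → the policy freeze → the repeated morale slip → the initial requirement dispute → the repeated audit pushback → the morale overrun.

6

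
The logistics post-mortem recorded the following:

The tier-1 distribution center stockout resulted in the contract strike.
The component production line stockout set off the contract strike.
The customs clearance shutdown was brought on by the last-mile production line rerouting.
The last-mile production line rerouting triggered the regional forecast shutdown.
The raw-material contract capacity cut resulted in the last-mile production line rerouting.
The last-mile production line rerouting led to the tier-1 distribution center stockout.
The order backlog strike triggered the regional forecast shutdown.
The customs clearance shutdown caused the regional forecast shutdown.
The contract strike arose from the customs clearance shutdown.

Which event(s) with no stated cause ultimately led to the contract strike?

the component production line stockout, the raw-material contract capacity cut

Tracing upstream from the contract strike: the contract strike ← the tier-1 distribution center stockout ← the last-mile production line rerouting ← the raw-material contract capacity cut.
A separate upstream branch: the contract strike ← the component production line stockout.
Each of those chain origins has no stated cause.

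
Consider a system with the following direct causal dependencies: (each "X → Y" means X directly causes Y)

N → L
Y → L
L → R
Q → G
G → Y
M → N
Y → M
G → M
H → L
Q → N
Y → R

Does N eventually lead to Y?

No

N leads to L, R; Y is not among them.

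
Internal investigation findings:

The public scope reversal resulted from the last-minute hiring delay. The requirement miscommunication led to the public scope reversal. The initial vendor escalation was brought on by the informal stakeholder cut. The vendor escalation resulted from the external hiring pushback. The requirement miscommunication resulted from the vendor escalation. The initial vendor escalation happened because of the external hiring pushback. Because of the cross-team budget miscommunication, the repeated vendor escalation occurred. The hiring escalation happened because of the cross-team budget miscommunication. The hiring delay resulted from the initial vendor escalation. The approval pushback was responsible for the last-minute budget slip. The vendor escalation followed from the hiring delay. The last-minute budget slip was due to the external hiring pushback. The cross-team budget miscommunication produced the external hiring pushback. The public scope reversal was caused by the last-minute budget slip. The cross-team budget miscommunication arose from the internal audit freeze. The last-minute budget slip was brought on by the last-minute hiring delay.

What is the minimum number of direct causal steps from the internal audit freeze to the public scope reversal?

4

Shortest chain: the internal audit freeze → the cross-team budget miscommunication → the external hiring pushback → the last-minute budget slip → the public scope reversal.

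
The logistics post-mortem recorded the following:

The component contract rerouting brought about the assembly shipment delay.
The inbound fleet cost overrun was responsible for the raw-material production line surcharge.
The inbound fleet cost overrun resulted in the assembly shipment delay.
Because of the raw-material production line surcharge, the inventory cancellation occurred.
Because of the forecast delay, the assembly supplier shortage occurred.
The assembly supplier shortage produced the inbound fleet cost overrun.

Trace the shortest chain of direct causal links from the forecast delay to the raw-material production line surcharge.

the forecast delay → the assembly supplier shortage → the inbound fleet cost overrun → the raw-material production line surcharge

the forecast delay → the assembly supplier shortage
the assembly supplier shortage → the inbound fleet cost overrun
the inbound fleet cost overrun → the raw-material production line surcharge
Length: 3 steps.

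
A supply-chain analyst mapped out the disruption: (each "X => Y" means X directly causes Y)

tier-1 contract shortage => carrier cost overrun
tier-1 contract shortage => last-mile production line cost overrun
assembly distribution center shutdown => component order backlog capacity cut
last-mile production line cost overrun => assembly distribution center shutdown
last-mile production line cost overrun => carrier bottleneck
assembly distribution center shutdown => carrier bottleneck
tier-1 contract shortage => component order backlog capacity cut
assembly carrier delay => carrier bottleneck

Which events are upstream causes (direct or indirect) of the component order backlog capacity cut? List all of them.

Immediate causes of the component order backlog capacity cut: the tier-1 contract shortage, the assembly distribution center shutdown.
Further upstream: the last-mile production line cost overrun.

the assembly distribution center shutdown, the last-mile production line cost overrun, the tier-1 contract shortage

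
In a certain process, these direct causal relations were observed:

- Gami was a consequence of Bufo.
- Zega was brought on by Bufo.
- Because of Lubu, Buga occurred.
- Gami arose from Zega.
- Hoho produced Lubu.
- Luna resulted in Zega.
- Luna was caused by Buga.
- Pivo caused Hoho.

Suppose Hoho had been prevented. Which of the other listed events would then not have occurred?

Buga, Lubu, Luna

Downstream of Hoho: Lubu, Buga, Luna, Zega, Gami.
Of those, still caused via another path: Zega, Gami.
The remainder have no surviving cause.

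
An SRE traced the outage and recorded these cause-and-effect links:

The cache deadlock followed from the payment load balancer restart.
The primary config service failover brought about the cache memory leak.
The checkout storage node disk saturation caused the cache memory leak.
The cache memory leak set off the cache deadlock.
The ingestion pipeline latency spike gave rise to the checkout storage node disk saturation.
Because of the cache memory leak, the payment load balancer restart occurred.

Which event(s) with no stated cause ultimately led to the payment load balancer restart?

Tracing upstream from the payment load balancer restart: the payment load balancer restart ← the cache memory leak ← the checkout storage node disk saturation ← the ingestion pipeline latency spike.
A separate upstream branch: the payment load balancer restart ← the cache memory leak ← the primary config service failover.
Each of those chain origins has no stated cause.

the ingestion pipeline latency spike, the primary config service failover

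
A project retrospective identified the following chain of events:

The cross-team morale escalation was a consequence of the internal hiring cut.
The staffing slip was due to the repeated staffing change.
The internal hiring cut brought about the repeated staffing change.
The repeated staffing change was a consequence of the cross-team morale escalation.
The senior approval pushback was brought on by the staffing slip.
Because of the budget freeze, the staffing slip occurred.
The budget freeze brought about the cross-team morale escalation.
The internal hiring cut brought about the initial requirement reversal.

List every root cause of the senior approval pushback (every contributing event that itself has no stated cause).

the budget freeze, the internal hiring cut

Tracing upstream from the senior approval pushback: the senior approval pushback ← the staffing slip ← the budget freeze.
A separate upstream branch: the senior approval pushback ← the staffing slip ← the repeated staffing change ← the internal hiring cut.
Each of those chain origins has no stated cause.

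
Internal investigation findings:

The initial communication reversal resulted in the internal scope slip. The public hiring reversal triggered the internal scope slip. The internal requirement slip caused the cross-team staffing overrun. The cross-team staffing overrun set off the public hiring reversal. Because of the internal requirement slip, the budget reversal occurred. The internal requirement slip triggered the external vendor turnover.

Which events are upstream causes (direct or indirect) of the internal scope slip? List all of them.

Immediate causes of the internal scope slip: the initial communication reversal, the public hiring reversal.
Further upstream: the internal requirement slip, the cross-team staffing overrun.

the cross-team staffing overrun, the initial communication reversal, the internal requirement slip, the public hiring reversal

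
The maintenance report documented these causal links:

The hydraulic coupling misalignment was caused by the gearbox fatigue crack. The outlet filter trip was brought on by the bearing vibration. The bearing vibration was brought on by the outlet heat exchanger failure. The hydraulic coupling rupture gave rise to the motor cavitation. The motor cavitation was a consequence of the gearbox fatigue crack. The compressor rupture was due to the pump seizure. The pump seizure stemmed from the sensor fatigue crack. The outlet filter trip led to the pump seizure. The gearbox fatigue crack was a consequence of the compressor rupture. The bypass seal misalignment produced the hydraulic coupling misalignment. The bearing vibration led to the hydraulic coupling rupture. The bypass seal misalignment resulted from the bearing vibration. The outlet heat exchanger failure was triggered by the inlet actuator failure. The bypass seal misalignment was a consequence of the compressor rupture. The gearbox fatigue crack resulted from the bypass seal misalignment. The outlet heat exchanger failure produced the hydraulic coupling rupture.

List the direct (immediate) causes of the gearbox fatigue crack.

the bypass seal misalignment, the compressor rupture

Upstream contributors include the inlet actuator failure, the outlet heat exchanger failure, the bearing vibration, the outlet filter trip, the pump seizure, the sensor fatigue crack, but only the bypass seal misalignment, the compressor rupture feed directly into the gearbox fatigue crack.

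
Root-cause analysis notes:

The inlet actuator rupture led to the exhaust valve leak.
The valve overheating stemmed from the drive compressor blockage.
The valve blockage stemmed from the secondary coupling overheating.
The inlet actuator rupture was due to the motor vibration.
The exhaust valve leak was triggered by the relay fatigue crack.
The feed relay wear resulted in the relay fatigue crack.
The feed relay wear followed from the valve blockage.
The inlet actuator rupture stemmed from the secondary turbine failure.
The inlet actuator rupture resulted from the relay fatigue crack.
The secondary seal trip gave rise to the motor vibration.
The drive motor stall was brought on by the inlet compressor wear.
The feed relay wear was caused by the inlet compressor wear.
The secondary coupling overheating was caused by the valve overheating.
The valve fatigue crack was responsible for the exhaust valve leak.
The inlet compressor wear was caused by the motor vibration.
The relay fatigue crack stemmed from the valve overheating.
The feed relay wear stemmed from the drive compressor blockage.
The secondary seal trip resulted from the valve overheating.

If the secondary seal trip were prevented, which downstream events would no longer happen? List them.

Downstream of the secondary seal trip: the motor vibration, the inlet compressor wear, the drive motor stall, the feed relay wear, the relay fatigue crack, the inlet actuator rupture, the exhaust valve leak.
Of those, still caused via another path: the feed relay wear, the relay fatigue crack, the inlet actuator rupture, the exhaust valve leak.
The remainder have no surviving cause.

the drive motor stall, the inlet compressor wear, the motor vibration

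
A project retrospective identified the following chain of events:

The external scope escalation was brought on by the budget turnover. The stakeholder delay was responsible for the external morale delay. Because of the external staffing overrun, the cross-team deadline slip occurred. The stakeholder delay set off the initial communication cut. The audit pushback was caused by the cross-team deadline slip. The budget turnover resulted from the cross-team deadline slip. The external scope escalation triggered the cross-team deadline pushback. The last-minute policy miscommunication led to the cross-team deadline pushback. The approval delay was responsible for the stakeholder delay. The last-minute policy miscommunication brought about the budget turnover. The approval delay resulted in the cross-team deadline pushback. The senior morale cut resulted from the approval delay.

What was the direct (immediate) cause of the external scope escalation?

the budget turnover

Upstream contributors include the external staffing overrun, the cross-team deadline slip, the last-minute policy miscommunication, but only the budget turnover feeds directly into the external scope escalation.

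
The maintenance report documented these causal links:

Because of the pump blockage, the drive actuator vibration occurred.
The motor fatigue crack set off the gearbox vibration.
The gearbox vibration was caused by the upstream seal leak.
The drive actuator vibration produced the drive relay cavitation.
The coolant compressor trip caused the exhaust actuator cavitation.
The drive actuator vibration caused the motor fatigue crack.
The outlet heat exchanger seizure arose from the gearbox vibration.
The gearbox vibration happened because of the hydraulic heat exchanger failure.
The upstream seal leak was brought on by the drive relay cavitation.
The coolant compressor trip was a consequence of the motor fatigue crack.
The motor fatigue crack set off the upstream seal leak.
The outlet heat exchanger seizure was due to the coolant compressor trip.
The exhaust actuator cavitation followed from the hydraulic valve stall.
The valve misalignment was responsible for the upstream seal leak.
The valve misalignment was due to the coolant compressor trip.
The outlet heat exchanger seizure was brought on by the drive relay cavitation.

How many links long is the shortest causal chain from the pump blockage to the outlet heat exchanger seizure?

Shortest chain: the pump blockage → the drive actuator vibration → the drive relay cavitation → the outlet heat exchanger seizure.

3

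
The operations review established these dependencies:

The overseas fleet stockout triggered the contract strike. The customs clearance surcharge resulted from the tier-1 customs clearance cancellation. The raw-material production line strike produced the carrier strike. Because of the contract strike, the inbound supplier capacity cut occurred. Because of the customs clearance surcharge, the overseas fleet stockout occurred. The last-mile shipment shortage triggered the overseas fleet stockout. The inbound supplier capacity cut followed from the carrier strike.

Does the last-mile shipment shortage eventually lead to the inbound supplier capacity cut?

Yes

There is a causal chain: the last-mile shipment shortage → the overseas fleet stockout → the contract strike → the inbound supplier capacity cut.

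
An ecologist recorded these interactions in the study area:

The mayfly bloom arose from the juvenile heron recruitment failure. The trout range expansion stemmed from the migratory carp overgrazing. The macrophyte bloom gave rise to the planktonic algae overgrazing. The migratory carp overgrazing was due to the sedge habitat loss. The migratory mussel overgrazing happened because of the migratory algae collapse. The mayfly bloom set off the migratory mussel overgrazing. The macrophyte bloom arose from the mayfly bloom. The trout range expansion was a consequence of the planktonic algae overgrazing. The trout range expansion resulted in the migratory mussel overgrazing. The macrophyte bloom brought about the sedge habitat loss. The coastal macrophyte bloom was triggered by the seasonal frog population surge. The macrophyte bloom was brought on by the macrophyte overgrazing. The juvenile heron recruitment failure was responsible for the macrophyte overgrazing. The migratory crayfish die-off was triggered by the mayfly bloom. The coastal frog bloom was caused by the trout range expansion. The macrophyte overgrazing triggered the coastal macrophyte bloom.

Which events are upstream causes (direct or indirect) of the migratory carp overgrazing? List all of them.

the juvenile heron recruitment failure, the macrophyte bloom, the macrophyte overgrazing, the mayfly bloom, the sedge habitat loss

Immediate cause of the migratory carp overgrazing: the sedge habitat loss.
Further upstream: the juvenile heron recruitment failure, the mayfly bloom, the macrophyte overgrazing, the macrophyte bloom.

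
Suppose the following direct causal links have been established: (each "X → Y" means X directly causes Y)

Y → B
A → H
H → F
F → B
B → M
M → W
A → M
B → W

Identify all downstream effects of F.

Direct effects: B.
2 steps out: M, W.
Not reachable from it: A, H, Y.

B, M, W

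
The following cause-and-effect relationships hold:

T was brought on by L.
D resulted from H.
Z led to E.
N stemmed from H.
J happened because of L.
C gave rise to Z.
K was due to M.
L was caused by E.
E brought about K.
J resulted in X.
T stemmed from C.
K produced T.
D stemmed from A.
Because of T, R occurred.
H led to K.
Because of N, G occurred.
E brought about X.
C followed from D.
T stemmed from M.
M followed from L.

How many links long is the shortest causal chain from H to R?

3

Shortest chain: H → K → T → R.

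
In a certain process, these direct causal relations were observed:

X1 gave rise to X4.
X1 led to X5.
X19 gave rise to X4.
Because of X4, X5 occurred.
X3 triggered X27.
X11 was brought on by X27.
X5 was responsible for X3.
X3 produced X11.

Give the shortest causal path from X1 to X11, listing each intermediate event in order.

X1 → X5
X5 → X3
X3 → X11
Length: 3 steps.

X1 → X5 → X3 → X11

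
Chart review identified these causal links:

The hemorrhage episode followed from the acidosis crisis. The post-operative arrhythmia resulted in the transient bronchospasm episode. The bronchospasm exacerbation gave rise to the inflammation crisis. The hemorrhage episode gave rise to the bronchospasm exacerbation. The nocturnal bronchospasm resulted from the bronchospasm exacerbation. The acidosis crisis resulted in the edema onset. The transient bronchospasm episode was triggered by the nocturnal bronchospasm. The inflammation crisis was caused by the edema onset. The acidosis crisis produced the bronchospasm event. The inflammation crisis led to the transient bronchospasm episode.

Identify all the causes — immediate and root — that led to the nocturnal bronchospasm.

Immediate cause of the nocturnal bronchospasm: the bronchospasm exacerbation.
Further upstream: the acidosis crisis, the hemorrhage episode.

the acidosis crisis, the bronchospasm exacerbation, the hemorrhage episode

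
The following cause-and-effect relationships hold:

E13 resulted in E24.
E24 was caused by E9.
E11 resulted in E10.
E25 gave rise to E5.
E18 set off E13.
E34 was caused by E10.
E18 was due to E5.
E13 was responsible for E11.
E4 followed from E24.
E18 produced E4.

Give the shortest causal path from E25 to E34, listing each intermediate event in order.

E25 → E5 → E18 → E13 → E11 → E10 → E34

E25 → E5
E5 → E18
E18 → E13
E13 → E11
E11 → E10
E10 → E34
Length: 6 steps.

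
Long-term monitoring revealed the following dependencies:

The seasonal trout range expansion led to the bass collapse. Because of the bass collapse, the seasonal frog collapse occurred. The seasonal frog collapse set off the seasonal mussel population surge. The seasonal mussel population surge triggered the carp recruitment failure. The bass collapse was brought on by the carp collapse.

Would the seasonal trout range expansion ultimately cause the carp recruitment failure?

There is a causal chain: the seasonal trout range expansion → the bass collapse → the seasonal frog collapse → the seasonal mussel population surge → the carp recruitment failure.

Yes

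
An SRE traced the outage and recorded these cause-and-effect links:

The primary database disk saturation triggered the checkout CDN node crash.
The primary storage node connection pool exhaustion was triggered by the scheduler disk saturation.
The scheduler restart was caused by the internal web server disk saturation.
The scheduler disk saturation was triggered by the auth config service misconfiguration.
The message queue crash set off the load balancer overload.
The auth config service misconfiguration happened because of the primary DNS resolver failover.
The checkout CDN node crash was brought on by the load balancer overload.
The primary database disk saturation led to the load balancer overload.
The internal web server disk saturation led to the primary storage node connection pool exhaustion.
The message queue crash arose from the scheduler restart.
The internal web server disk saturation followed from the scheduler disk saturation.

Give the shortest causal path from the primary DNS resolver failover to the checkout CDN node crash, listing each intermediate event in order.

the primary DNS resolver failover → the auth config service misconfiguration → the scheduler disk saturation → the internal web server disk saturation → the scheduler restart → the message queue crash → the load balancer overload → the checkout CDN node crash

the primary DNS resolver failover → the auth config service misconfiguration
the auth config service misconfiguration → the scheduler disk saturation
the scheduler disk saturation → the internal web server disk saturation
the internal web server disk saturation → the scheduler restart
the scheduler restart → the message queue crash
the message queue crash → the load balancer overload
the load balancer overload → the checkout CDN node crash
Length: 7 steps.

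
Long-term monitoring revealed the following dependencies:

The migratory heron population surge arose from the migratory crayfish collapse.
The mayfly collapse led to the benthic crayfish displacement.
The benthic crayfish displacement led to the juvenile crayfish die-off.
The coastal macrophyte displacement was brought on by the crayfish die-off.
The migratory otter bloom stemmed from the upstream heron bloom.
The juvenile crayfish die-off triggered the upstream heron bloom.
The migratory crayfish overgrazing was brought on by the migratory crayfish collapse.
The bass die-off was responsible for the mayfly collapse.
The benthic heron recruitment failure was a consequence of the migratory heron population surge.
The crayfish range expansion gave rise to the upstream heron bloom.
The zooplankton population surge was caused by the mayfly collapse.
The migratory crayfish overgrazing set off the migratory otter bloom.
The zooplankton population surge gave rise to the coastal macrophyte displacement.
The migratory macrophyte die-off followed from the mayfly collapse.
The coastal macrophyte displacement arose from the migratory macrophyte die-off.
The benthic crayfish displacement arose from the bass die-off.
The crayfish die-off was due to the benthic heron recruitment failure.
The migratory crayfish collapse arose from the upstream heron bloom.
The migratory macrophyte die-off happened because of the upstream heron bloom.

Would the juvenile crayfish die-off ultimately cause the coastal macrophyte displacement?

There is a causal chain: the juvenile crayfish die-off → the upstream heron bloom → the migratory macrophyte die-off → the coastal macrophyte displacement.

Yes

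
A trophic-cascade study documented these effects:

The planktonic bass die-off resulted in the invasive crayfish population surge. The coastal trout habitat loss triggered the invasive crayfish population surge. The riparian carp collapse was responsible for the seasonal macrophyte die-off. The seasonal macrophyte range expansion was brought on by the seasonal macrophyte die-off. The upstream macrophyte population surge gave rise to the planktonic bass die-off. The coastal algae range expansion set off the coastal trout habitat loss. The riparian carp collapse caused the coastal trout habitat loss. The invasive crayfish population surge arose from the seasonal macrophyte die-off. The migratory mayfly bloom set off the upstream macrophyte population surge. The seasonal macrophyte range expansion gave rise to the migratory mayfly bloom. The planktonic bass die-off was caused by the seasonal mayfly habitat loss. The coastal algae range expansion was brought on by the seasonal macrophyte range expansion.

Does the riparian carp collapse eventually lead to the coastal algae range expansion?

There is a causal chain: the riparian carp collapse → the seasonal macrophyte die-off → the seasonal macrophyte range expansion → the coastal algae range expansion.

Yes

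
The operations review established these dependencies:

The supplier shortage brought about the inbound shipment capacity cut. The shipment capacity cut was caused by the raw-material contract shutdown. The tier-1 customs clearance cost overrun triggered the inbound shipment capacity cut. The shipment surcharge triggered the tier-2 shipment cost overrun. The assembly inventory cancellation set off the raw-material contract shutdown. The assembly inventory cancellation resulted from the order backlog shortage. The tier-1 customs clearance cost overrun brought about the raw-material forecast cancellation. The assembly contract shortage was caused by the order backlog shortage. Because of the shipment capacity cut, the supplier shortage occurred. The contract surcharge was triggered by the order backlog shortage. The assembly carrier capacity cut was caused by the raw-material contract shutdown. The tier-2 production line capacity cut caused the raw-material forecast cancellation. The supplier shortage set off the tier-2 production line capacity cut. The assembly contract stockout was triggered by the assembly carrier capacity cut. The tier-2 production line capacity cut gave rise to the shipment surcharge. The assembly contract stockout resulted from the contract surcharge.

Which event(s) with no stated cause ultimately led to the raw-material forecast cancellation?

Tracing upstream from the raw-material forecast cancellation: the raw-material forecast cancellation ← the tier-2 production line capacity cut ← the supplier shortage ← the shipment capacity cut ← the raw-material contract shutdown ← the assembly inventory cancellation ← the order backlog shortage.
A separate upstream branch: the raw-material forecast cancellation ← the tier-1 customs clearance cost overrun.
Each of those chain origins has no stated cause.

the order backlog shortage, the tier-1 customs clearance cost overrun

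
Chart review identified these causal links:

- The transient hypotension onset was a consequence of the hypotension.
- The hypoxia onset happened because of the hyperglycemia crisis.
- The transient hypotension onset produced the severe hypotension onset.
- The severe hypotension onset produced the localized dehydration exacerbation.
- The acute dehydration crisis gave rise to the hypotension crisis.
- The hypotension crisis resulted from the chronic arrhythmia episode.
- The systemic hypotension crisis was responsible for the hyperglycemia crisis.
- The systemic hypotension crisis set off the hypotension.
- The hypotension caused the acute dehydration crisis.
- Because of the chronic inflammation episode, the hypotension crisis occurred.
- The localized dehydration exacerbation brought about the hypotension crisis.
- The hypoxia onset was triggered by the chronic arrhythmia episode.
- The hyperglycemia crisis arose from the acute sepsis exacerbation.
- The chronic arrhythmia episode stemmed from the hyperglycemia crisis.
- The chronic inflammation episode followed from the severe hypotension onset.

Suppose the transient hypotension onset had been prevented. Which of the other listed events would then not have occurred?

the chronic inflammation episode, the localized dehydration exacerbation, the severe hypotension onset

Downstream of the transient hypotension onset: the severe hypotension onset, the localized dehydration exacerbation, the chronic inflammation episode, the hypotension crisis.
Of those, still caused via another path: the hypotension crisis.
The remainder have no surviving cause.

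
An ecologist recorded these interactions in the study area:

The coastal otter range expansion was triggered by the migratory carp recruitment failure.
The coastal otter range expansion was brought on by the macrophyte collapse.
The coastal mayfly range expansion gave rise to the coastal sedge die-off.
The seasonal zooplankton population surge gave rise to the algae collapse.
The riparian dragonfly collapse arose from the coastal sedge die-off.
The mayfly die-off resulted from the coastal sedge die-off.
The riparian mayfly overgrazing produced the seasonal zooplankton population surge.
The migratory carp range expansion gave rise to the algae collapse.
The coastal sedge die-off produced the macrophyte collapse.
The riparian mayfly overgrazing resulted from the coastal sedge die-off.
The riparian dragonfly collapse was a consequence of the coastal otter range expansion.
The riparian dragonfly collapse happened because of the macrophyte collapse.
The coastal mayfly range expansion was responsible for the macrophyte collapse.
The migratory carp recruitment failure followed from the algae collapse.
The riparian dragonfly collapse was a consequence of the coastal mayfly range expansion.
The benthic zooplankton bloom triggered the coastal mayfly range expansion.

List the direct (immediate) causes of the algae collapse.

Upstream contributors include the benthic zooplankton bloom, the coastal mayfly range expansion, the coastal sedge die-off, the riparian mayfly overgrazing, but only the migratory carp range expansion, the seasonal zooplankton population surge feed directly into the algae collapse.

the migratory carp range expansion, the seasonal zooplankton population surge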